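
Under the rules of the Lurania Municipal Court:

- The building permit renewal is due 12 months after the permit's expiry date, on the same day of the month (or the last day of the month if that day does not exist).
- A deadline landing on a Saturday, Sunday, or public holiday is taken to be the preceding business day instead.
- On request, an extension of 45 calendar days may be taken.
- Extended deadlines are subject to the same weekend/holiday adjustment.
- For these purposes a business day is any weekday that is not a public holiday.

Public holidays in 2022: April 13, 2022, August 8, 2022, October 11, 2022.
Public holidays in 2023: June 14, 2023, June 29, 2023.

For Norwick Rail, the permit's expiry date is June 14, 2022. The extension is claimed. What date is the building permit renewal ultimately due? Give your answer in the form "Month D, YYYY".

July 28, 2023

12 months after June 14, 2022, on the same day of the month, is June 14, 2023.
June 14, 2023 is a listed holiday; the preceding business day is June 13, 2023 (Tuesday).
With the 45-day extension, June 13, 2023 becomes July 28, 2023.
July 28, 2023 falls on a Friday, which is a business day, so no adjustment is needed.
So the filing is due July 28, 2023.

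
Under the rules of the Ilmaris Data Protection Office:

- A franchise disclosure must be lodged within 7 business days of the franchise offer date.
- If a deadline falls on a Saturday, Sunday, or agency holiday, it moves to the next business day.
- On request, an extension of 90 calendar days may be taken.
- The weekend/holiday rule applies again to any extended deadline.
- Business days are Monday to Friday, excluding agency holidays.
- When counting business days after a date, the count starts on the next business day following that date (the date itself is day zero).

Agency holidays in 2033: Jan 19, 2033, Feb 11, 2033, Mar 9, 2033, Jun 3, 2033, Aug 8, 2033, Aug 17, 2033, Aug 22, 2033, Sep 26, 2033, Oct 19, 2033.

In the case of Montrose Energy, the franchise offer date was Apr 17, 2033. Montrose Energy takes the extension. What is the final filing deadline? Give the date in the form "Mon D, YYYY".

Jul 25, 2033

Counting 7 business days after Apr 17, 2033 (skipping weekends and listed holidays) reaches Apr 26, 2033.
Since Apr 26, 2033 is a Tuesday and not a holiday, the date is unchanged.
Applying the 90-calendar-day extension: Apr 26, 2033 + 90 days = Jul 25, 2033.
Jul 25, 2033 is a Monday and not a listed holiday, so it stands.
So the filing is due Jul 25, 2033.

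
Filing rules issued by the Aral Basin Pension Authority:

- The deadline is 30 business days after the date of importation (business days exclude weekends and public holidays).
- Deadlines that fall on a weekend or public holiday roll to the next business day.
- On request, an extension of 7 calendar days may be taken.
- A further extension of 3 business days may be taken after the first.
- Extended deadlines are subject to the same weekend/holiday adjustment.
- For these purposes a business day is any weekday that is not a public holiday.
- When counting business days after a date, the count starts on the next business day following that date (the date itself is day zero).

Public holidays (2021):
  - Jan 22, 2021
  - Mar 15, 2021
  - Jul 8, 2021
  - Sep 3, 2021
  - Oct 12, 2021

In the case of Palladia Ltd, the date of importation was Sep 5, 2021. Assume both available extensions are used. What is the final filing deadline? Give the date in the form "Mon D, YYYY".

Oct 28, 2021

Counting 30 business days after Sep 5, 2021 (skipping weekends and listed holidays) reaches Oct 18, 2021.
Oct 18, 2021 falls on a Monday, which is a business day, so no adjustment is needed.
Applying the 7-calendar-day extension: Oct 18, 2021 + 7 days = Oct 25, 2021.
Oct 25, 2021 falls on a Monday, which is a business day, so no adjustment is needed.
Counting 3 further business days from Oct 25, 2021 reaches Oct 28, 2021.
Oct 28, 2021 is a Thursday and not a listed holiday, so it stands.
The final due date is Oct 28, 2021.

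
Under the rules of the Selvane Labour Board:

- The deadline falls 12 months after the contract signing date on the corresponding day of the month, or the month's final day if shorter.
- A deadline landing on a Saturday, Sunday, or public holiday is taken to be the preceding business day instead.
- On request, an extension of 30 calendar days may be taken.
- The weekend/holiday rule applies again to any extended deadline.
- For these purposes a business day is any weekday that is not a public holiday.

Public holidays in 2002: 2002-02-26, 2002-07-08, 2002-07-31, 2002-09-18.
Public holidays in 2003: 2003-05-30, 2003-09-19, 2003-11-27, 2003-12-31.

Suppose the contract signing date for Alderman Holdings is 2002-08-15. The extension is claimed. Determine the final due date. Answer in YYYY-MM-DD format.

2003-09-12

Moving 12 months forward from 2002-08-15 on the corresponding day gives 2003-08-15.
Since 2003-08-15 is a Friday and not a holiday, the date is unchanged.
Add the 30 calendar-day extension to 2003-08-15: 2003-09-14.
2003-09-14 is a Sunday, so it moves to the preceding business day, 2003-09-12 (Friday).
Final deadline: 2003-09-12.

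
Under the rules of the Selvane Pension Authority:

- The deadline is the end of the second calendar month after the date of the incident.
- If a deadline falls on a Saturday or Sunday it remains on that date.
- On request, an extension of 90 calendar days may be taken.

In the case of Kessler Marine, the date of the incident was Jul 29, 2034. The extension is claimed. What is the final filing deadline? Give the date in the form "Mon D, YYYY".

Dec 29, 2034

2 months after Jul 29, 2034 falls in September 2034; the last day of that month is Sep 30, 2034.
No adjustment is made for weekends or holidays, so Sep 30, 2034 stands.
Applying the 90-calendar-day extension: Sep 30, 2034 + 90 days = Dec 29, 2034.
No adjustment is made for weekends or holidays, so Dec 29, 2034 stands.
So the filing is due Dec 29, 2034.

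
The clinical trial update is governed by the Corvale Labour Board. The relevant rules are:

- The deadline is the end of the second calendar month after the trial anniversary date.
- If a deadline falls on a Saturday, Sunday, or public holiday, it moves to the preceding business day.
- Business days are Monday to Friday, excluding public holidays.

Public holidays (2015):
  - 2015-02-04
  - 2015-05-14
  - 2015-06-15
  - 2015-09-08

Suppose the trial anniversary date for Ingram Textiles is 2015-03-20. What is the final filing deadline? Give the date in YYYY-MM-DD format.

2015-05-29

2 months after 2015-03-20 falls in May 2015; the last day of that month is 2015-05-31.
2015-05-31 is a Sunday, so it moves to the preceding business day, 2015-05-29 (Friday).
Deadline: 2015-05-29.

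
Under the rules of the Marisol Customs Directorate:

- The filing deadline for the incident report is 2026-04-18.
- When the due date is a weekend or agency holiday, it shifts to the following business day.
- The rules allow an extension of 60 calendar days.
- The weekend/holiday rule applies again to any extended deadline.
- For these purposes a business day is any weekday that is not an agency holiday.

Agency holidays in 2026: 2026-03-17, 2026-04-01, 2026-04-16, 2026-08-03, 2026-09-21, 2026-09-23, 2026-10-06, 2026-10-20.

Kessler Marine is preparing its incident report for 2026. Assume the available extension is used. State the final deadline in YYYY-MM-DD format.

The statutory due date is 2026-04-18.
2026-04-18 falls on a Saturday. Rolling to the next business day gives 2026-04-20, a Monday.
Add the 60 calendar-day extension to 2026-04-20: 2026-06-19.
2026-06-19 falls on a Friday, which is a business day, so no adjustment is needed.
So the filing is due 2026-06-19.

2026-06-19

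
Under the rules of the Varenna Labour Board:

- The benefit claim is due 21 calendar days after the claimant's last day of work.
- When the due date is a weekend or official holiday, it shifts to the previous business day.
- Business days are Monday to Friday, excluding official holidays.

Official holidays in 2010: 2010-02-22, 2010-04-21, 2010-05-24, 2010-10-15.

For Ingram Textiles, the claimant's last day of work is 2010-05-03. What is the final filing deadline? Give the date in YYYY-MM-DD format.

21 calendar days after 2010-05-03 is 2010-05-24.
2010-05-24 falls on a listed holiday. Rolling to the preceding business day gives 2010-05-21, a Friday.
Final deadline: 2010-05-21.

2010-05-21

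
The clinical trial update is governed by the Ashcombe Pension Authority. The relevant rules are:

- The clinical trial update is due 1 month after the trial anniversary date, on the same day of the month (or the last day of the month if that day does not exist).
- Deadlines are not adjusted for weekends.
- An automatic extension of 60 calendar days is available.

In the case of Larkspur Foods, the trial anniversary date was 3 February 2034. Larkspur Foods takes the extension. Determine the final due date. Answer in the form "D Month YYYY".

2 May 2034

1 month from 3 February 2034 is 3 March 2034.
No adjustment is made for weekends or holidays, so 3 March 2034 stands.
The 60-calendar-day extension moves the deadline from 3 March 2034 to 2 May 2034.
2 May 2034 falls on a Tuesday. The rules make no weekend/holiday allowance, so it remains 2 May 2034.
So the filing is due 2 May 2034.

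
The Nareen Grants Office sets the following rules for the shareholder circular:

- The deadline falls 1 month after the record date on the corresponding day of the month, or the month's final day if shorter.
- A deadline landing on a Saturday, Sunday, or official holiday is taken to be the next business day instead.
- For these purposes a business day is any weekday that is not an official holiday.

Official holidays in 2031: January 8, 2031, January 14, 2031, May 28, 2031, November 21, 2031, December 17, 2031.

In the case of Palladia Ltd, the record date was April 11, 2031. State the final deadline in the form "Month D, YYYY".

Moving 1 month forward from April 11, 2031 on the corresponding day gives May 11, 2031.
Because May 11, 2031 is a Sunday, the deadline becomes May 12, 2031 (Monday).
Deadline: May 12, 2031.

May 12, 2031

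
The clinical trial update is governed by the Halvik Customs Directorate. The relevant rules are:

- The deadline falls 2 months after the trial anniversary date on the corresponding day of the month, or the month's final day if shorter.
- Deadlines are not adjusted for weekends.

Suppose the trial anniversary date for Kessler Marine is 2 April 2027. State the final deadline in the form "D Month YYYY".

2 June 2027

Moving 2 months forward from 2 April 2027 on the corresponding day gives 2 June 2027.
2 June 2027 is a Wednesday; no weekend or holiday adjustment applies.
The final due date is 2 June 2027.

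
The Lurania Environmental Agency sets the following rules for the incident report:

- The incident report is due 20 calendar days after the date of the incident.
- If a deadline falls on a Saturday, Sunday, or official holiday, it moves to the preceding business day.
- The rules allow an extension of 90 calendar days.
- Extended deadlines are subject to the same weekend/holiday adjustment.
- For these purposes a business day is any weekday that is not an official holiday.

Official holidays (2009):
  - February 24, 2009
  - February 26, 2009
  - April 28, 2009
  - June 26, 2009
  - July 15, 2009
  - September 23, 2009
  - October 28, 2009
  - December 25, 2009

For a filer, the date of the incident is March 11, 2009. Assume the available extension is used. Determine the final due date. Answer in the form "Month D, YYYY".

20 calendar days after March 11, 2009 is March 31, 2009.
Since March 31, 2009 is a Tuesday and not a holiday, the date is unchanged.
With the 90-day extension, March 31, 2009 becomes June 29, 2009.
June 29, 2009 (Monday) is already a business day.
So the filing is due June 29, 2009.

June 29, 2009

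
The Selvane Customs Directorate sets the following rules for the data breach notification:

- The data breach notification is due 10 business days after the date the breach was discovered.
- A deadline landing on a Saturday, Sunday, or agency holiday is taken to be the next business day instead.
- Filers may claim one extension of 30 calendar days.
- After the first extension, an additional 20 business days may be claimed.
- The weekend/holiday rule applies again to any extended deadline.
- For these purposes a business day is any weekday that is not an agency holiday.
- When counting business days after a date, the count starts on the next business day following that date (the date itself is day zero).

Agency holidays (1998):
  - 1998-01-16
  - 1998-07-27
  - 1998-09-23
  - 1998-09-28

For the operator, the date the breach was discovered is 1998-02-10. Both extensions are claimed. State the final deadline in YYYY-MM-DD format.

1998-04-23

Starting the day after 1998-02-10 and counting 10 business days lands on 1998-02-24.
1998-02-24 is a Tuesday and not a listed holiday, so it stands.
Applying the 30-calendar-day extension: 1998-02-24 + 30 days = 1998-03-26.
Since 1998-03-26 is a Thursday and not a holiday, the date is unchanged.
Applying the 20-business-day extension: 20 business days after 1998-03-26 is 1998-04-23.
1998-04-23 (Thursday) is already a business day.
So the filing is due 1998-04-23.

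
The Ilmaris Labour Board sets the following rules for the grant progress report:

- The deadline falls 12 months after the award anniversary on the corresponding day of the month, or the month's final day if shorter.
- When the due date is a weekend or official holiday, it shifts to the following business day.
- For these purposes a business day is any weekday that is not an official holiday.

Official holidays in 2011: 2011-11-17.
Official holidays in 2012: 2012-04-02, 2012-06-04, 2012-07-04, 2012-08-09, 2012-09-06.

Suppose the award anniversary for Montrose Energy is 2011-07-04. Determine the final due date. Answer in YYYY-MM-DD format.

2012-07-05

12 months after 2011-07-04, on the same day of the month, is 2012-07-04.
2012-07-04 falls on a listed holiday. Rolling to the next business day gives 2012-07-05, a Thursday.
Final deadline: 2012-07-05.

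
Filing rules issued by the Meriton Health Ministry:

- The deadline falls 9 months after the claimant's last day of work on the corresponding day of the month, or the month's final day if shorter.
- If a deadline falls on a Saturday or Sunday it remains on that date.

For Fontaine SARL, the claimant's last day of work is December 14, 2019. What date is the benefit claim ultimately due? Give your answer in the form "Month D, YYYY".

September 14, 2020

Moving 9 months forward from December 14, 2019 on the corresponding day gives September 14, 2020.
September 14, 2020 is a Monday; no weekend or holiday adjustment applies.
The final due date is September 14, 2020.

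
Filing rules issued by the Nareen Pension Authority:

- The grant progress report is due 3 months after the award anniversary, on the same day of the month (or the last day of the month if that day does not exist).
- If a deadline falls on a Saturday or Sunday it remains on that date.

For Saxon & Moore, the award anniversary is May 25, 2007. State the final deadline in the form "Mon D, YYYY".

Aug 25, 2007

3 months from May 25, 2007 is Aug 25, 2007.
No adjustment is made for weekends or holidays, so Aug 25, 2007 stands.
The final due date is Aug 25, 2007.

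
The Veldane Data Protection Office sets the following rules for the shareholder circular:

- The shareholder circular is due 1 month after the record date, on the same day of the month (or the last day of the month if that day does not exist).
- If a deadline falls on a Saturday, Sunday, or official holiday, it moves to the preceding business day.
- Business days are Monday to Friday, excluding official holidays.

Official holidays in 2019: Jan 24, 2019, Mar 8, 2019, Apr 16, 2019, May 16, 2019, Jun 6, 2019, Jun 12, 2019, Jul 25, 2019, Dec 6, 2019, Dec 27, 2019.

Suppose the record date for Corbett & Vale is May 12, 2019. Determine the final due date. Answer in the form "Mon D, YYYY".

1 month from May 12, 2019 is Jun 12, 2019.
Jun 12, 2019 is a listed holiday; the preceding business day is Jun 11, 2019 (Tuesday).
Final deadline: Jun 11, 2019.

Jun 11, 2019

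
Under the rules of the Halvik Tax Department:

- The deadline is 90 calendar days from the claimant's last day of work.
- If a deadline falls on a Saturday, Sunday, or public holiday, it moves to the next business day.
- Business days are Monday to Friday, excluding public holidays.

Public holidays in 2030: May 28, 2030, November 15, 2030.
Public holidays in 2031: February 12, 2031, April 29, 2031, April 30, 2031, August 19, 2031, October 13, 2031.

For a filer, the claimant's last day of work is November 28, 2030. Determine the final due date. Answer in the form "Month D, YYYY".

February 26, 2031

Adding 90 calendar days to November 28, 2030 gives February 26, 2031.
Since February 26, 2031 is a Wednesday and not a holiday, the date is unchanged.
Final deadline: February 26, 2031.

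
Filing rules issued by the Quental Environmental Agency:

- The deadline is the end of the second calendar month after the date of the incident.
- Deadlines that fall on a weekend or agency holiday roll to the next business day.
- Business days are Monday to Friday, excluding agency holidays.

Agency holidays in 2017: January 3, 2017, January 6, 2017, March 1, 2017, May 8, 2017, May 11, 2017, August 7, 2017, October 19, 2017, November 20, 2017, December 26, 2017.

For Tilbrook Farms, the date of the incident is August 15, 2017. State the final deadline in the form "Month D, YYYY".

October 31, 2017

2 months after August 15, 2017 falls in October 2017; the last day of that month is October 31, 2017.
October 31, 2017 (Tuesday) is already a business day.
Deadline: October 31, 2017.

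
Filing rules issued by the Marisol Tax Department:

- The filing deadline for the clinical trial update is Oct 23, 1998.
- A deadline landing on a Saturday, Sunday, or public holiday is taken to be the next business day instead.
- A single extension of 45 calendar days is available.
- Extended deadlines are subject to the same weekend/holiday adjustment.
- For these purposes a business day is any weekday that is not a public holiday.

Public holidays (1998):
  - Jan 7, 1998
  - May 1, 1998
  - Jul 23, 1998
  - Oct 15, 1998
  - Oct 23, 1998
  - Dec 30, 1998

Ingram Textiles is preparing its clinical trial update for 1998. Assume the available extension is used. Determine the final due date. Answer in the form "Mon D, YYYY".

The stated deadline is Oct 23, 1998.
Oct 23, 1998 is a listed holiday, so it moves to the next business day, Oct 26, 1998 (Monday).
Add the 45 calendar-day extension to Oct 26, 1998: Dec 10, 1998.
Since Dec 10, 1998 is a Thursday and not a holiday, the date is unchanged.
So the filing is due Dec 10, 1998.

Dec 10, 1998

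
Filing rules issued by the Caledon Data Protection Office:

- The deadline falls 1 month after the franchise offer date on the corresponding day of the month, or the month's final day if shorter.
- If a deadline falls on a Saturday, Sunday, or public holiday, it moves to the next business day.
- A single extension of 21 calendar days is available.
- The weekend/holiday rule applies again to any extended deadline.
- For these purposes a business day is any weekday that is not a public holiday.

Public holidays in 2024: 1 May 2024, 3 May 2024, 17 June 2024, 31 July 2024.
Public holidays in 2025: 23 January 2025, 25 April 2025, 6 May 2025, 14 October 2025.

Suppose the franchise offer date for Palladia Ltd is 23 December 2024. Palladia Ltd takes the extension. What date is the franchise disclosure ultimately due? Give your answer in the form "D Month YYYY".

Moving 1 month forward from 23 December 2024 on the corresponding day gives 23 January 2025.
23 January 2025 falls on a listed holiday. Rolling to the next business day gives 24 January 2025, a Friday.
With the 21-day extension, 24 January 2025 becomes 14 February 2025.
14 February 2025 (Friday) is already a business day.
The final due date is 14 February 2025.

14 February 2025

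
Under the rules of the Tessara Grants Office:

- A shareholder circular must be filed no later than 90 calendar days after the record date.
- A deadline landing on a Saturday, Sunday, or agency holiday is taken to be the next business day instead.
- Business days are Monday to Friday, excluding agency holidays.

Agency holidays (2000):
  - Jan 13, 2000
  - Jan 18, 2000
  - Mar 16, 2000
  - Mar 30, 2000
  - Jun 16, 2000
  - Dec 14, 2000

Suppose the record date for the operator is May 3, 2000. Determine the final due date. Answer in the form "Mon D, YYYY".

Aug 1, 2000

Adding 90 calendar days to May 3, 2000 gives Aug 1, 2000.
Aug 1, 2000 falls on a Tuesday, which is a business day, so no adjustment is needed.
Deadline: Aug 1, 2000.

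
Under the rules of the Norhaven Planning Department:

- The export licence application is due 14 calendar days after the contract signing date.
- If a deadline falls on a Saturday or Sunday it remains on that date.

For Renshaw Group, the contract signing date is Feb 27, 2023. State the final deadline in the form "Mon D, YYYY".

Mar 13, 2023

Trigger date Feb 27, 2023 + 14 calendar days = Mar 13, 2023.
No adjustment is made for weekends or holidays, so Mar 13, 2023 stands.
So the filing is due Mar 13, 2023.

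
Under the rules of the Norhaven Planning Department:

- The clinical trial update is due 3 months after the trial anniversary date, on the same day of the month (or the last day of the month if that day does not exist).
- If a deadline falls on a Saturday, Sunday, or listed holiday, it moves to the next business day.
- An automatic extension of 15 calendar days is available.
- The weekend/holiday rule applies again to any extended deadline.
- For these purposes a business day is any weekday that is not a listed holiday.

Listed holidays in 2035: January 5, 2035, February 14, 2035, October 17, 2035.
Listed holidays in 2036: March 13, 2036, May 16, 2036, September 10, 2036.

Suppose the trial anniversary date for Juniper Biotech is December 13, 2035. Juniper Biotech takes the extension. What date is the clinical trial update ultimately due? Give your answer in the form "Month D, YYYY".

March 31, 2036

3 months after December 13, 2035, on the same day of the month, is March 13, 2036.
March 13, 2036 falls on a listed holiday. Rolling to the next business day gives March 14, 2036, a Friday.
With the 15-day extension, March 14, 2036 becomes March 29, 2036.
March 29, 2036 is a Saturday, so it moves to the next business day, March 31, 2036 (Monday).
Deadline: March 31, 2036.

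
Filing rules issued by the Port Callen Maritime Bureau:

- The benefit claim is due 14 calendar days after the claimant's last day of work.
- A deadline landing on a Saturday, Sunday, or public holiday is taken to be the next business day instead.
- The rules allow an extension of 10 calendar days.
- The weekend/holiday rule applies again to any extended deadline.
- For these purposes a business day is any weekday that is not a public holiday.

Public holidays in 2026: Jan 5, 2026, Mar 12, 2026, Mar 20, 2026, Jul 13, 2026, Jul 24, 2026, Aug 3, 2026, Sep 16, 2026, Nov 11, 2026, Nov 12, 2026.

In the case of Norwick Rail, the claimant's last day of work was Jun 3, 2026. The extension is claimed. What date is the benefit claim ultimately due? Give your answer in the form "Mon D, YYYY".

Jun 29, 2026

Trigger date Jun 3, 2026 + 14 calendar days = Jun 17, 2026.
Since Jun 17, 2026 is a Wednesday and not a holiday, the date is unchanged.
Add the 10 calendar-day extension to Jun 17, 2026: Jun 27, 2026.
Jun 27, 2026 is a Saturday; the next business day is Jun 29, 2026 (Monday).
So the filing is due Jun 29, 2026.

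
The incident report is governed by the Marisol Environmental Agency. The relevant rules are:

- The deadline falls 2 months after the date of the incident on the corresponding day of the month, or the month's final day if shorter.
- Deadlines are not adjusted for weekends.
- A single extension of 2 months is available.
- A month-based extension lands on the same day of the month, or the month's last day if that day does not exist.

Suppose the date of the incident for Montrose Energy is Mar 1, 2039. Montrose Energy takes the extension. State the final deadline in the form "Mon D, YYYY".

Jul 1, 2039

2 months from Mar 1, 2039 is May 1, 2039.
May 1, 2039 is a Sunday; no weekend or holiday adjustment applies.
Add 2 months to May 1, 2039: Jul 1, 2039.
Jul 1, 2039 falls on a Friday. The rules make no weekend/holiday allowance, so it remains Jul 1, 2039.
So the filing is due Jul 1, 2039.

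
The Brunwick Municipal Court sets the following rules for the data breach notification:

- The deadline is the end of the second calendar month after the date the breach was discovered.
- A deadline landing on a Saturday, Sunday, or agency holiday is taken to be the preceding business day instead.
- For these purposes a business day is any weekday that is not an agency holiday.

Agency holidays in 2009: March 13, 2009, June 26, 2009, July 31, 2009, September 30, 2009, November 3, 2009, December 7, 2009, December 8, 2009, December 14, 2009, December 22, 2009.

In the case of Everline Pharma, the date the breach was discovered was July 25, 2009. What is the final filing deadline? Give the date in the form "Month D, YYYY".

September 29, 2009

2 months after July 25, 2009 is September 2009; that month ends on September 30, 2009.
September 30, 2009 falls on a listed holiday. Rolling to the preceding business day gives September 29, 2009, a Tuesday.
So the filing is due September 29, 2009.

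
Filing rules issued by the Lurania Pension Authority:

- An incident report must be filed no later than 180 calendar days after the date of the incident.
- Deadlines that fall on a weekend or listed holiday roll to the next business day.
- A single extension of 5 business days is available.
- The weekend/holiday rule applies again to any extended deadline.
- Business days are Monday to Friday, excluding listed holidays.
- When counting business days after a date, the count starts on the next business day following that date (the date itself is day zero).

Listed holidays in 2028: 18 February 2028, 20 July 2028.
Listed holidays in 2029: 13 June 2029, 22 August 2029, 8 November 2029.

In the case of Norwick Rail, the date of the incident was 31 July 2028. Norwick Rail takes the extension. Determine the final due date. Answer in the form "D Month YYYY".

5 February 2029

Adding 180 calendar days to 31 July 2028 gives 27 January 2029.
Because 27 January 2029 is a Saturday, the deadline becomes 29 January 2029 (Monday).
Applying the 5-business-day extension: 5 business days after 29 January 2029 is 5 February 2029.
5 February 2029 falls on a Monday, which is a business day, so no adjustment is needed.
Final deadline: 5 February 2029.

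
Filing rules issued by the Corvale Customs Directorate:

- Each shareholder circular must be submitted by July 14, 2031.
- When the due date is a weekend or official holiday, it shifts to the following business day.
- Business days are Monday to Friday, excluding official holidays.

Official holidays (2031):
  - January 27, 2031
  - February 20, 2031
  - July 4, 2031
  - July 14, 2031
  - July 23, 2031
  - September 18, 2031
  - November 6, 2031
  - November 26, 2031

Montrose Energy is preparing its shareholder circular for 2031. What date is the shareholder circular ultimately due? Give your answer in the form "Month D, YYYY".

Start from the fixed due date, July 14, 2031.
Because July 14, 2031 is a listed holiday, the deadline becomes July 15, 2031 (Tuesday).
Final deadline: July 15, 2031.

July 15, 2031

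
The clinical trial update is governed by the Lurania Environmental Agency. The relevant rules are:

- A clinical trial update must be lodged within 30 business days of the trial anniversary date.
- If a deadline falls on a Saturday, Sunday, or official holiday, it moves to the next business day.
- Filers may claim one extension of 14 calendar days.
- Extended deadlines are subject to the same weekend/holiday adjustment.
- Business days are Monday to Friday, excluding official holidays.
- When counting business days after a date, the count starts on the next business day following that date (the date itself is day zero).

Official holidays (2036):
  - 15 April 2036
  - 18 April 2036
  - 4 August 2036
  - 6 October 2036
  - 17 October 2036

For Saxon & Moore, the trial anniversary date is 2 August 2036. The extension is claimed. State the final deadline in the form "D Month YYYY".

29 September 2036

30 business days after 2 August 2036, excluding weekends and holidays, is 15 September 2036.
Since 15 September 2036 is a Monday and not a holiday, the date is unchanged.
Applying the 14-calendar-day extension: 15 September 2036 + 14 days = 29 September 2036.
29 September 2036 (Monday) is already a business day.
Deadline: 29 September 2036.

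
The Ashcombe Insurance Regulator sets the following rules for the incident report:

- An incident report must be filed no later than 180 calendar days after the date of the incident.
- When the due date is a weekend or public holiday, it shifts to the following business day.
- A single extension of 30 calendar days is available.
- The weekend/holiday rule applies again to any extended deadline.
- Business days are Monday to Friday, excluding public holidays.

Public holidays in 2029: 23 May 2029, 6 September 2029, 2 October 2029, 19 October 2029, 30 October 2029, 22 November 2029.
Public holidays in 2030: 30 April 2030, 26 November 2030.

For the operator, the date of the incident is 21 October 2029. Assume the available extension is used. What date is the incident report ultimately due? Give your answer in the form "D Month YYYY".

20 May 2030

Adding 180 calendar days to 21 October 2029 gives 19 April 2030.
Since 19 April 2030 is a Friday and not a holiday, the date is unchanged.
With the 30-day extension, 19 April 2030 becomes 19 May 2030.
19 May 2030 is a Sunday; the next business day is 20 May 2030 (Monday).
So the filing is due 20 May 2030.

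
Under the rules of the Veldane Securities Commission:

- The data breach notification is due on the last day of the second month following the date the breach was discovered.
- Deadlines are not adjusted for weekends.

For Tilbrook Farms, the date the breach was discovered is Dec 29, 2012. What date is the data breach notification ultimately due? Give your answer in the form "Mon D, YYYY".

Feb 28, 2013

2 months after Dec 29, 2012 is February 2013; that month ends on Feb 28, 2013.
Feb 28, 2013 falls on a Thursday. The rules make no weekend/holiday allowance, so it remains Feb 28, 2013.
Final deadline: Feb 28, 2013.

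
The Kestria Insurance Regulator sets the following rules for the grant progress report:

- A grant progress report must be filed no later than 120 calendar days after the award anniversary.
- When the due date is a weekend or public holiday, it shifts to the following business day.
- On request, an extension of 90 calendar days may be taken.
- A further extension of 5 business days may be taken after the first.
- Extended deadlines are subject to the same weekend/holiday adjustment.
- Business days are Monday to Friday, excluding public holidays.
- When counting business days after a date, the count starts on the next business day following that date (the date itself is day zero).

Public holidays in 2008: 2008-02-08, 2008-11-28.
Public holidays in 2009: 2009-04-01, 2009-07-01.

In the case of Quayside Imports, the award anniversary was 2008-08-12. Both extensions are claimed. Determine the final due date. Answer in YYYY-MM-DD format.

2009-03-17

120 calendar days after 2008-08-12 is 2008-12-10.
2008-12-10 falls on a Wednesday, which is a business day, so no adjustment is needed.
Add the 90 calendar-day extension to 2008-12-10: 2009-03-10.
Since 2009-03-10 is a Tuesday and not a holiday, the date is unchanged.
Counting 5 further business days from 2009-03-10 reaches 2009-03-17.
2009-03-17 falls on a Tuesday, which is a business day, so no adjustment is needed.
Deadline: 2009-03-17.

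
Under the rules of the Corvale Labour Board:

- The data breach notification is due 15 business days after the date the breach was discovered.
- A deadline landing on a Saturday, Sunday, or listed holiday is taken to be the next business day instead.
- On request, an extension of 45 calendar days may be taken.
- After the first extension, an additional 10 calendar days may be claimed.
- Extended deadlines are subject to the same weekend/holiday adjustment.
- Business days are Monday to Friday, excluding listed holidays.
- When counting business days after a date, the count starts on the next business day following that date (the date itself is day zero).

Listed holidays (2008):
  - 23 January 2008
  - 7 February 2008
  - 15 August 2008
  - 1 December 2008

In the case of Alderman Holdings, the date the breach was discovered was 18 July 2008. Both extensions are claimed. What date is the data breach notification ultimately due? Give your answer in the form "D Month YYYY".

2 October 2008

15 business days after 18 July 2008, excluding weekends and holidays, is 8 August 2008.
8 August 2008 is a Friday and not a listed holiday, so it stands.
With the 45-day extension, 8 August 2008 becomes 22 September 2008.
Since 22 September 2008 is a Monday and not a holiday, the date is unchanged.
Add the 10 calendar-day extension to 22 September 2008: 2 October 2008.
2 October 2008 is a Thursday and not a listed holiday, so it stands.
Deadline: 2 October 2008.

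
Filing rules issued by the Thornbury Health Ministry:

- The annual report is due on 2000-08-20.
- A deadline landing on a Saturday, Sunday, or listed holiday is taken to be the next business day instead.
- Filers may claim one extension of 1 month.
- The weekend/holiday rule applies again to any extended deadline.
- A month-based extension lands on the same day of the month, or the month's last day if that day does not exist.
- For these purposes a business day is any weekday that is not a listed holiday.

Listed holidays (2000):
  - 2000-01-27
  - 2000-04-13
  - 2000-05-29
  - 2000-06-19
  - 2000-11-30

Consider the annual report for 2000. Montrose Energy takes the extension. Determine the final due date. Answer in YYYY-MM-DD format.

The statutory due date is 2000-08-20.
2000-08-20 is a Sunday; the next business day is 2000-08-21 (Monday).
Add 1 month to 2000-08-21: 2000-09-21.
Since 2000-09-21 is a Thursday and not a holiday, the date is unchanged.
Deadline: 2000-09-21.

2000-09-21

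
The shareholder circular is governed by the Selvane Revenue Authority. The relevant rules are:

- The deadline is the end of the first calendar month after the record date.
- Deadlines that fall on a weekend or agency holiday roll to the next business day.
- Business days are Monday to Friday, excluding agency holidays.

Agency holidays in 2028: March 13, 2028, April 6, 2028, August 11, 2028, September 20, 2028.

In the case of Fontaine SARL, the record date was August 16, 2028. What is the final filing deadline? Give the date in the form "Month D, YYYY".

1 month after August 16, 2028 is September 2028; that month ends on September 30, 2028.
Because September 30, 2028 is a Saturday, the deadline becomes October 2, 2028 (Monday).
The final due date is October 2, 2028.

October 2, 2028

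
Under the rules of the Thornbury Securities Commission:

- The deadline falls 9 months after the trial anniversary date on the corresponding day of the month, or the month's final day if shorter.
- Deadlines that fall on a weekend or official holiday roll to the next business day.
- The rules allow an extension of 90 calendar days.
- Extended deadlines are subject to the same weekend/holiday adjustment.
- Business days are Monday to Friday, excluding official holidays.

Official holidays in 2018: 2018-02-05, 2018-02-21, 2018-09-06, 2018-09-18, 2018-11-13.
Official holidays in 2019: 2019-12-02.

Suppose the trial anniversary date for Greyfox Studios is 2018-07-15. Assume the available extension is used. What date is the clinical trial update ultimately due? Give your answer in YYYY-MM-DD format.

9 months from 2018-07-15 is 2019-04-15.
2019-04-15 (Monday) is already a business day.
Add the 90 calendar-day extension to 2019-04-15: 2019-07-14.
Because 2019-07-14 is a Sunday, the deadline becomes 2019-07-15 (Monday).
So the filing is due 2019-07-15.

2019-07-15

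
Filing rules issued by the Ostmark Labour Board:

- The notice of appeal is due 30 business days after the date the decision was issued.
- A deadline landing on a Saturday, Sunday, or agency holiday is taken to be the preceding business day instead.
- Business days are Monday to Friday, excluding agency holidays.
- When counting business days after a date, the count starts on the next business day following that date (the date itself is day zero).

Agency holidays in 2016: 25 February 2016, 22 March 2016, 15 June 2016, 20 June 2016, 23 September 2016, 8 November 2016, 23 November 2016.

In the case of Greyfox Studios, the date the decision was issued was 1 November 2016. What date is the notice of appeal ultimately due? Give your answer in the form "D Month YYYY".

15 December 2016

30 business days after 1 November 2016, excluding weekends and holidays, is 15 December 2016.
Since 15 December 2016 is a Thursday and not a holiday, the date is unchanged.
The final due date is 15 December 2016.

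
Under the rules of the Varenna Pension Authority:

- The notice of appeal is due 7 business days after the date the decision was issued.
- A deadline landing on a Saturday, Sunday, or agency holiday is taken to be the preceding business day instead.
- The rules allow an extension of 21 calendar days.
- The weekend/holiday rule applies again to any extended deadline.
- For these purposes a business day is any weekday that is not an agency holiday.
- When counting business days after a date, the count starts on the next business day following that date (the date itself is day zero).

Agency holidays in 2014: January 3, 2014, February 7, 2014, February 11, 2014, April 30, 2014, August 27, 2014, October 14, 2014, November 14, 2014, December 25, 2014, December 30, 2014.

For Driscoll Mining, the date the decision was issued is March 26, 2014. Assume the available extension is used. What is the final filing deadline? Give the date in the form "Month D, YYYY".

April 25, 2014

Starting the day after March 26, 2014 and counting 7 business days lands on April 4, 2014.
April 4, 2014 is a Friday and not a listed holiday, so it stands.
The 21-calendar-day extension moves the deadline from April 4, 2014 to April 25, 2014.
April 25, 2014 is a Friday and not a listed holiday, so it stands.
The final due date is April 25, 2014.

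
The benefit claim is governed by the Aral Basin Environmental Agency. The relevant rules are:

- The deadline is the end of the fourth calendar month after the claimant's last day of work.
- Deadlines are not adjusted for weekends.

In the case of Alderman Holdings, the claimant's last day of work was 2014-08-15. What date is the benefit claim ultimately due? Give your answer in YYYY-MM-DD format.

4 months after 2014-08-15 is December 2014; that month ends on 2014-12-31.
2014-12-31 is a Wednesday; no weekend or holiday adjustment applies.
The final due date is 2014-12-31.

2014-12-31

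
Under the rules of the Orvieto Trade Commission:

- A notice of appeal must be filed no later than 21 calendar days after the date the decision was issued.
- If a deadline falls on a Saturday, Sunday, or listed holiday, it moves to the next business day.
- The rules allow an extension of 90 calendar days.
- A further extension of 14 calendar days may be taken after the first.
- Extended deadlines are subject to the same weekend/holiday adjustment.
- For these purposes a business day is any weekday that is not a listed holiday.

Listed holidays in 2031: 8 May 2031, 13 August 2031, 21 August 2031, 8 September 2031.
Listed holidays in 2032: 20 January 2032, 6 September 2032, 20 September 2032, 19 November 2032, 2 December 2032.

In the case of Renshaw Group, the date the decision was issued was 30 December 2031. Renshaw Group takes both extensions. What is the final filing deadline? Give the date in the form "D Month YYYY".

4 May 2032

Trigger date 30 December 2031 + 21 calendar days = 20 January 2032.
20 January 2032 is a listed holiday; the next business day is 21 January 2032 (Wednesday).
The 90-calendar-day extension moves the deadline from 21 January 2032 to 20 April 2032.
20 April 2032 (Tuesday) is already a business day.
The 14-calendar-day extension moves the deadline from 20 April 2032 to 4 May 2032.
4 May 2032 is a Tuesday and not a listed holiday, so it stands.
Deadline: 4 May 2032.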